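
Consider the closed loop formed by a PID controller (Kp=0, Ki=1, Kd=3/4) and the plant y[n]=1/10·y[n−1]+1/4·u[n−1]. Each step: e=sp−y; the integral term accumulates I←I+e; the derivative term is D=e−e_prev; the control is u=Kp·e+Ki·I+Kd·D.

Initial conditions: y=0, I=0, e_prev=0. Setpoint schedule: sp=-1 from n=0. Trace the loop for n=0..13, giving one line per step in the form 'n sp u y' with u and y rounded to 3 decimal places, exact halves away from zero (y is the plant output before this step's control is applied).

(exact arithmetic carried between steps; '≈' marks a value shown rounded to 6 d.p. or computed from one; I and e_prev carry over from the previous line; the table rounds u and y to 3 d.p., halves away from zero)
n=0: y=0, sp=-1, e=sp−y=-1; I=-1, D=e−e_prev=-1; u=0·(-1)+1·(-1)+3/4·(-1)=-1.75; next y=1/10·0+1/4·(-1.75)=-0.4375
n=1: y=-0.4375, sp=-1, e=sp−y=-0.5625; I=-1.5625, D=e−e_prev=0.4375; u=0·(-0.5625)+1·(-1.5625)+3/4·0.4375=-1.234375; next y=1/10·(-0.4375)+1/4·(-1.234375)≈-0.352344
n=2: y≈-0.352344, sp=-1, e=sp−y≈-0.647656; I≈-2.210156, D=e−e_prev≈-0.085156; u=0·(-0.647656)+1·(-2.210156)+3/4·(-0.085156)≈-2.274023; next y=1/10·(-0.352344)+1/4·(-2.274023)≈-0.603740
n=3: y≈-0.603740, sp=-1, e=sp−y≈-0.396260; I≈-2.606416, D=e−e_prev≈0.251396; u=0·(-0.396260)+1·(-2.606416)+3/4·0.251396≈-2.417869; next y=1/10·(-0.603740)+1/4·(-2.417869)≈-0.664841
n=4: y≈-0.664841, sp=-1, e=sp−y≈-0.335159; I≈-2.941575, D=e−e_prev≈0.061101; u=0·(-0.335159)+1·(-2.941575)+3/4·0.061101≈-2.895749; next y=1/10·(-0.664841)+1/4·(-2.895749)≈-0.790421
n=5: y≈-0.790421, sp=-1, e=sp−y≈-0.209579; I≈-3.151153, D=e−e_prev≈0.125580; u=0·(-0.209579)+1·(-3.151153)+3/4·0.125580≈-3.056968; next y=1/10·(-0.790421)+1/4·(-3.056968)≈-0.843284
n=6: y≈-0.843284, sp=-1, e=sp−y≈-0.156716; I≈-3.307869, D=e−e_prev≈0.052863; u=0·(-0.156716)+1·(-3.307869)+3/4·0.052863≈-3.268222; next y=1/10·(-0.843284)+1/4·(-3.268222)≈-0.901384
n=7: y≈-0.901384, sp=-1, e=sp−y≈-0.098616; I≈-3.406485, D=e−e_prev≈0.058100; u=0·(-0.098616)+1·(-3.406485)+3/4·0.058100≈-3.362910; next y=1/10·(-0.901384)+1/4·(-3.362910)≈-0.930866
n=8: y≈-0.930866, sp=-1, e=sp−y≈-0.069134; I≈-3.475619, D=e−e_prev≈0.029482; u=0·(-0.069134)+1·(-3.475619)+3/4·0.029482≈-3.453508; next y=1/10·(-0.930866)+1/4·(-3.453508)≈-0.956464
n=9: y≈-0.956464, sp=-1, e=sp−y≈-0.043536; I≈-3.519156, D=e−e_prev≈0.025598; u=0·(-0.043536)+1·(-3.519156)+3/4·0.025598≈-3.499958; next y=1/10·(-0.956464)+1/4·(-3.499958)≈-0.970636
n=10: y≈-0.970636, sp=-1, e=sp−y≈-0.029364; I≈-3.548520, D=e−e_prev≈0.014172; u=0·(-0.029364)+1·(-3.548520)+3/4·0.014172≈-3.537891; next y=1/10·(-0.970636)+1/4·(-3.537891)≈-0.981536
n=11: y≈-0.981536, sp=-1, e=sp−y≈-0.018464; I≈-3.566984, D=e−e_prev≈0.010901; u=0·(-0.018464)+1·(-3.566984)+3/4·0.010901≈-3.558808; next y=1/10·(-0.981536)+1/4·(-3.558808)≈-0.987856
n=12: y≈-0.987856, sp=-1, e=sp−y≈-0.012144; I≈-3.579128, D=e−e_prev≈0.006319; u=0·(-0.012144)+1·(-3.579128)+3/4·0.006319≈-3.574388; next y=1/10·(-0.987856)+1/4·(-3.574388)≈-0.992383
n=13: y≈-0.992383, sp=-1, e=sp−y≈-0.007617; I≈-3.586745, D=e−e_prev≈0.004527; u=0·(-0.007617)+1·(-3.586745)+3/4·0.004527≈-3.583350; next y=1/10·(-0.992383)+1/4·(-3.583350)≈-0.995076

0 -1 -1.750 0.000
1 -1 -1.234 -0.438
2 -1 -2.274 -0.352
3 -1 -2.418 -0.604
4 -1 -2.896 -0.665
5 -1 -3.057 -0.790
6 -1 -3.268 -0.843
7 -1 -3.363 -0.901
8 -1 -3.454 -0.931
9 -1 -3.500 -0.956
10 -1 -3.538 -0.971
11 -1 -3.559 -0.982
12 -1 -3.574 -0.988
13 -1 -3.583 -0.992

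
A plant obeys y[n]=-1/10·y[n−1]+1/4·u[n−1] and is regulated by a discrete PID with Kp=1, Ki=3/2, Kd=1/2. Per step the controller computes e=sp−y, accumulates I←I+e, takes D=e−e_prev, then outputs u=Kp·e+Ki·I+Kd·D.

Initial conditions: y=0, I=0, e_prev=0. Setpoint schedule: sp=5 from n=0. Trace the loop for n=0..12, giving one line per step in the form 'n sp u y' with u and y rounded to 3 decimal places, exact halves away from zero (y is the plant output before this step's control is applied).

(exact arithmetic carried between steps; '≈' marks a value shown rounded to 6 d.p. or computed from one; I and e_prev carry over from the previous line; the table rounds u and y to 3 d.p., halves away from zero)
n=0: y=0, sp=5, e=sp−y=5; I=5, D=e−e_prev=5; u=1·5+3/2·5+1/2·5=15; next y=-1/10·0+1/4·15=3.75
n=1: y=3.75, sp=5, e=sp−y=1.25; I=6.25, D=e−e_prev=-3.75; u=1·1.25+3/2·6.25+1/2·(-3.75)=8.75; next y=-1/10·3.75+1/4·8.75=1.8125
n=2: y=1.8125, sp=5, e=sp−y=3.1875; I=9.4375, D=e−e_prev=1.9375; u=1·3.1875+3/2·9.4375+1/2·1.9375=18.3125; next y=-1/10·1.8125+1/4·18.3125=4.396875
n=3: y=4.396875, sp=5, e=sp−y=0.603125; I=10.040625, D=e−e_prev=-2.584375; u=1·0.603125+3/2·10.040625+1/2·(-2.584375)=14.371875; next y=-1/10·4.396875+1/4·14.371875≈3.153281
n=4: y≈3.153281, sp=5, e=sp−y≈1.846719; I≈11.887344, D=e−e_prev≈1.243594; u=1·1.846719+3/2·11.887344+1/2·1.243594≈20.299531; next y=-1/10·3.153281+1/4·20.299531≈4.759555
n=5: y≈4.759555, sp=5, e=sp−y≈0.240445; I≈12.127789, D=e−e_prev≈-1.606273; u=1·0.240445+3/2·12.127789+1/2·(-1.606273)≈17.628992; next y=-1/10·4.759555+1/4·17.628992≈3.931293
n=6: y≈3.931293, sp=5, e=sp−y≈1.068707; I≈13.196496, D=e−e_prev≈0.828262; u=1·1.068707+3/2·13.196496+1/2·0.828262≈21.277583; next y=-1/10·3.931293+1/4·21.277583≈4.926267
n=7: y≈4.926267, sp=5, e=sp−y≈0.073733; I≈13.270230, D=e−e_prev≈-0.994974; u=1·0.073733+3/2·13.270230+1/2·(-0.994974)≈19.481591; next y=-1/10·4.926267+1/4·19.481591≈4.377771
n=8: y≈4.377771, sp=5, e=sp−y≈0.622229; I≈13.892459, D=e−e_prev≈0.548495; u=1·0.622229+3/2·13.892459+1/2·0.548495≈21.735165; next y=-1/10·4.377771+1/4·21.735165≈4.996014
n=9: y≈4.996014, sp=5, e=sp−y≈0.003986; I≈13.896445, D=e−e_prev≈-0.618243; u=1·0.003986+3/2·13.896445+1/2·(-0.618243)≈20.539532; next y=-1/10·4.996014+1/4·20.539532≈4.635282
n=10: y≈4.635282, sp=5, e=sp−y≈0.364718; I≈14.261163, D=e−e_prev≈0.360733; u=1·0.364718+3/2·14.261163+1/2·0.360733≈21.936830; next y=-1/10·4.635282+1/4·21.936830≈5.020679
n=11: y≈5.020679, sp=5, e=sp−y≈-0.020679; I≈14.240484, D=e−e_prev≈-0.385398; u=1·(-0.020679)+3/2·14.240484+1/2·(-0.385398)≈21.147348; next y=-1/10·5.020679+1/4·21.147348≈4.784769
n=12: y≈4.784769, sp=5, e=sp−y≈0.215231; I≈14.455715, D=e−e_prev≈0.235910; u=1·0.215231+3/2·14.455715+1/2·0.235910≈22.016758; next y=-1/10·4.784769+1/4·22.016758≈5.025713

0 5 15.000 0.000
1 5 8.750 3.750
2 5 18.313 1.813
3 5 14.372 4.397
4 5 20.300 3.153
5 5 17.629 4.760
6 5 21.278 3.931
7 5 19.482 4.926
8 5 21.735 4.378
9 5 20.540 4.996
10 5 21.937 4.635
11 5 21.147 5.021
12 5 22.017 4.785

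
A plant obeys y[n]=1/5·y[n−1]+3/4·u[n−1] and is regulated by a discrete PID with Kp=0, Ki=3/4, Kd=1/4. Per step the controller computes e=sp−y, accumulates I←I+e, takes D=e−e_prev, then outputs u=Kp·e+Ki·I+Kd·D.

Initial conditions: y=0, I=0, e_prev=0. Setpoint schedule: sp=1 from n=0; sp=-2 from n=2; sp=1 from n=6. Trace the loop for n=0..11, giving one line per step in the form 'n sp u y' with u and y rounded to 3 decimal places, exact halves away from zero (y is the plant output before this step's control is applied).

(exact arithmetic carried between steps; '≈' marks a value shown rounded to 6 d.p. or computed from one; I and e_prev carry over from the previous line; the table rounds u and y to 3 d.p., halves away from zero)
n=0: y=0, sp=1, e=sp−y=1; I=1, D=e−e_prev=1; u=0·1+3/4·1+1/4·1=1; next y=1/5·0+3/4·1=0.75
n=1: y=0.75, sp=1, e=sp−y=0.25; I=1.25, D=e−e_prev=-0.75; u=0·0.25+3/4·1.25+1/4·(-0.75)=0.75; next y=1/5·0.75+3/4·0.75=0.7125
n=2: y=0.7125, sp=-2, e=sp−y=-2.7125; I=-1.4625, D=e−e_prev=-2.9625; u=0·(-2.7125)+3/4·(-1.4625)+1/4·(-2.9625)=-1.8375; next y=1/5·0.7125+3/4·(-1.8375)=-1.235625
n=3: y=-1.235625, sp=-2, e=sp−y=-0.764375; I=-2.226875, D=e−e_prev=1.948125; u=0·(-0.764375)+3/4·(-2.226875)+1/4·1.948125=-1.183125; next y=1/5·(-1.235625)+3/4·(-1.183125)≈-1.134469
n=4: y≈-1.134469, sp=-2, e=sp−y≈-0.865531; I≈-3.092406, D=e−e_prev≈-0.101156; u=0·(-0.865531)+3/4·(-3.092406)+1/4·(-0.101156)≈-2.344594; next y=1/5·(-1.134469)+3/4·(-2.344594)≈-1.985339
n=5: y≈-1.985339, sp=-2, e=sp−y≈-0.014661; I≈-3.107067, D=e−e_prev≈0.850870; u=0·(-0.014661)+3/4·(-3.107067)+1/4·0.850870≈-2.117583; next y=1/5·(-1.985339)+3/4·(-2.117583)≈-1.985255
n=6: y≈-1.985255, sp=1, e=sp−y≈2.985255; I≈-0.121812, D=e−e_prev≈2.999916; u=0·2.985255+3/4·(-0.121812)+1/4·2.999916≈0.658620; next y=1/5·(-1.985255)+3/4·0.658620≈0.096914
n=7: y≈0.096914, sp=1, e=sp−y≈0.903086; I≈0.781274, D=e−e_prev≈-2.082169; u=0·0.903086+3/4·0.781274+1/4·(-2.082169)≈0.065413; next y=1/5·0.096914+3/4·0.065413≈0.068443
n=8: y≈0.068443, sp=1, e=sp−y≈0.931557; I≈1.712831, D=e−e_prev≈0.028471; u=0·0.931557+3/4·1.712831+1/4·0.028471≈1.291741; next y=1/5·0.068443+3/4·1.291741≈0.982494
n=9: y≈0.982494, sp=1, e=sp−y≈0.017506; I≈1.730337, D=e−e_prev≈-0.914052; u=0·0.017506+3/4·1.730337+1/4·(-0.914052)≈1.069240; next y=1/5·0.982494+3/4·1.069240≈0.998429
n=10: y≈0.998429, sp=1, e=sp−y≈0.001571; I≈1.731908, D=e−e_prev≈-0.015934; u=0·0.001571+3/4·1.731908+1/4·(-0.015934)≈1.294948; next y=1/5·0.998429+3/4·1.294948≈1.170896
n=11: y≈1.170896, sp=1, e=sp−y≈-0.170896; I≈1.561012, D=e−e_prev≈-0.172468; u=0·(-0.170896)+3/4·1.561012+1/4·(-0.172468)≈1.127642; next y=1/5·1.170896+3/4·1.127642≈1.079911

0 1 1.000 0.000
1 1 0.750 0.750
2 -2 -1.838 0.713
3 -2 -1.183 -1.236
4 -2 -2.345 -1.134
5 -2 -2.118 -1.985
6 1 0.659 -1.985
7 1 0.065 0.097
8 1 1.292 0.068
9 1 1.069 0.982
10 1 1.295 0.998
11 1 1.128 1.171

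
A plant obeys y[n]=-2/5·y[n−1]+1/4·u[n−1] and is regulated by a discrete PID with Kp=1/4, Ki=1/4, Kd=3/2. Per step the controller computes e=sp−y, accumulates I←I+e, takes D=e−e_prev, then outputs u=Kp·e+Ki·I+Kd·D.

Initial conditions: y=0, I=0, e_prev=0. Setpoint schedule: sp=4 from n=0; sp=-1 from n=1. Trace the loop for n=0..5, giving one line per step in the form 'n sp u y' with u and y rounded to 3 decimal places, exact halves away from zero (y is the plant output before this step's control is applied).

0 4 8.000 0.000
1 -1 -11.000 2.000
2 -1 9.850 -3.550
3 -1 -12.703 3.883
4 -1 14.448 -4.729
5 -1 -18.001 5.503

(exact arithmetic carried between steps; '≈' marks a value shown rounded to 6 d.p. or computed from one; I and e_prev carry over from the previous line; the table rounds u and y to 3 d.p., halves away from zero)
n=0: y=0, sp=4, e=sp−y=4; I=4, D=e−e_prev=4; u=1/4·4+1/4·4+3/2·4=8; next y=-2/5·0+1/4·8=2
n=1: y=2, sp=-1, e=sp−y=-3; I=1, D=e−e_prev=-7; u=1/4·(-3)+1/4·1+3/2·(-7)=-11; next y=-2/5·2+1/4·(-11)=-3.55
n=2: y=-3.55, sp=-1, e=sp−y=2.55; I=3.55, D=e−e_prev=5.55; u=1/4·2.55+1/4·3.55+3/2·5.55=9.85; next y=-2/5·(-3.55)+1/4·9.85=3.8825
n=3: y=3.8825, sp=-1, e=sp−y=-4.8825; I=-1.3325, D=e−e_prev=-7.4325; u=1/4·(-4.8825)+1/4·(-1.3325)+3/2·(-7.4325)=-12.7025; next y=-2/5·3.8825+1/4·(-12.7025)=-4.728625
n=4: y=-4.728625, sp=-1, e=sp−y=3.728625; I=2.396125, D=e−e_prev=8.611125; u=1/4·3.728625+1/4·2.396125+3/2·8.611125=14.447875; next y=-2/5·(-4.728625)+1/4·14.447875≈5.503419
n=5: y≈5.503419, sp=-1, e=sp−y≈-6.503419; I≈-4.107294, D=e−e_prev≈-10.232044; u=1/4·(-6.503419)+1/4·(-4.107294)+3/2·(-10.232044)≈-18.000744; next y=-2/5·5.503419+1/4·(-18.000744)≈-6.701553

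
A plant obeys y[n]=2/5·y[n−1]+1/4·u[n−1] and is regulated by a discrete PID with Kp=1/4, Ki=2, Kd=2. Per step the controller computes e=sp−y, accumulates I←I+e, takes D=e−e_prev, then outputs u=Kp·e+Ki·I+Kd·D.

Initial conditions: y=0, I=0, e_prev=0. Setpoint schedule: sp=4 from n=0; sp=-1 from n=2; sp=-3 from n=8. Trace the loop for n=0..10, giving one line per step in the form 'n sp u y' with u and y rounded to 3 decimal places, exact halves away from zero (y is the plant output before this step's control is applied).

(exact arithmetic carried between steps; '≈' marks a value shown rounded to 6 d.p. or computed from one; I and e_prev carry over from the previous line; the table rounds u and y to 3 d.p., halves away from zero)
n=0: y=0, sp=4, e=sp−y=4; I=4, D=e−e_prev=4; u=1/4·4+2·4+2·4=17; next y=2/5·0+1/4·17=4.25
n=1: y=4.25, sp=4, e=sp−y=-0.25; I=3.75, D=e−e_prev=-4.25; u=1/4·(-0.25)+2·3.75+2·(-4.25)=-1.0625; next y=2/5·4.25+1/4·(-1.0625)=1.434375
n=2: y=1.434375, sp=-1, e=sp−y=-2.434375; I=1.315625, D=e−e_prev=-2.184375; u=1/4·(-2.434375)+2·1.315625+2·(-2.184375)≈-2.346094; next y=2/5·1.434375+1/4·(-2.346094)≈-0.012773
n=3: y≈-0.012773, sp=-1, e=sp−y≈-0.987227; I≈0.328398, D=e−e_prev≈1.447148; u=1/4·(-0.987227)+2·0.328398+2·1.447148≈3.304287; next y=2/5·(-0.012773)+1/4·3.304287≈0.820962
n=4: y≈0.820962, sp=-1, e=sp−y≈-1.820962; I≈-1.492564, D=e−e_prev≈-0.833736; u=1/4·(-1.820962)+2·(-1.492564)+2·(-0.833736)≈-5.107840; next y=2/5·0.820962+1/4·(-5.107840)≈-0.948575
n=5: y≈-0.948575, sp=-1, e=sp−y≈-0.051425; I≈-1.543989, D=e−e_prev≈1.769537; u=1/4·(-0.051425)+2·(-1.543989)+2·1.769537≈0.438241; next y=2/5·(-0.948575)+1/4·0.438241≈-0.269870
n=6: y≈-0.269870, sp=-1, e=sp−y≈-0.730130; I≈-2.274119, D=e−e_prev≈-0.678705; u=1/4·(-0.730130)+2·(-2.274119)+2·(-0.678705)≈-6.088181; next y=2/5·(-0.269870)+1/4·(-6.088181)≈-1.629993
n=7: y≈-1.629993, sp=-1, e=sp−y≈0.629993; I≈-1.644126, D=e−e_prev≈1.360123; u=1/4·0.629993+2·(-1.644126)+2·1.360123≈-0.410506; next y=2/5·(-1.629993)+1/4·(-0.410506)≈-0.754624
n=8: y≈-0.754624, sp=-3, e=sp−y≈-2.245376; I≈-3.889502, D=e−e_prev≈-2.875369; u=1/4·(-2.245376)+2·(-3.889502)+2·(-2.875369)≈-14.091087; next y=2/5·(-0.754624)+1/4·(-14.091087)≈-3.824621
n=9: y≈-3.824621, sp=-3, e=sp−y≈0.824621; I≈-3.064881, D=e−e_prev≈3.069997; u=1/4·0.824621+2·(-3.064881)+2·3.069997≈0.216388; next y=2/5·(-3.824621)+1/4·0.216388≈-1.475751
n=10: y≈-1.475751, sp=-3, e=sp−y≈-1.524249; I≈-4.589129, D=e−e_prev≈-2.348870; u=1/4·(-1.524249)+2·(-4.589129)+2·(-2.348870)≈-14.257061; next y=2/5·(-1.475751)+1/4·(-14.257061)≈-4.154566

0 4 17.000 0.000
1 4 -1.063 4.250
2 -1 -2.346 1.434
3 -1 3.304 -0.013
4 -1 -5.108 0.821
5 -1 0.438 -0.949
6 -1 -6.088 -0.270
7 -1 -0.411 -1.630
8 -3 -14.091 -0.755
9 -3 0.216 -3.825
10 -3 -14.257 -1.476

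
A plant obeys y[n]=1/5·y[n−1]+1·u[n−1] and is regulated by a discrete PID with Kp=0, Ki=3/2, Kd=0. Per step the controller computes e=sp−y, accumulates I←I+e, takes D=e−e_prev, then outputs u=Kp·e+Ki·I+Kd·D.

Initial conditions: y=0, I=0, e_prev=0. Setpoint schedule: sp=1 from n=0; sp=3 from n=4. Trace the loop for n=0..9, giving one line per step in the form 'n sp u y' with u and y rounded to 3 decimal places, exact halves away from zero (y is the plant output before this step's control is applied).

(exact arithmetic carried between steps; '≈' marks a value shown rounded to 6 d.p. or computed from one; I and e_prev carry over from the previous line; the table rounds u and y to 3 d.p., halves away from zero)
n=0: y=0, sp=1, e=sp−y=1; I=1, D=e−e_prev=1; u=0·1+3/2·1+0·1=1.5; next y=1/5·0+1·1.5=1.5
n=1: y=1.5, sp=1, e=sp−y=-0.5; I=0.5, D=e−e_prev=-1.5; u=0·(-0.5)+3/2·0.5+0·(-1.5)=0.75; next y=1/5·1.5+1·0.75=1.05
n=2: y=1.05, sp=1, e=sp−y=-0.05; I=0.45, D=e−e_prev=0.45; u=0·(-0.05)+3/2·0.45+0·0.45=0.675; next y=1/5·1.05+1·0.675=0.885
n=3: y=0.885, sp=1, e=sp−y=0.115; I=0.565, D=e−e_prev=0.165; u=0·0.115+3/2·0.565+0·0.165=0.8475; next y=1/5·0.885+1·0.8475=1.0245
n=4: y=1.0245, sp=3, e=sp−y=1.9755; I=2.5405, D=e−e_prev=1.8605; u=0·1.9755+3/2·2.5405+0·1.8605=3.81075; next y=1/5·1.0245+1·3.81075=4.01565
n=5: y=4.01565, sp=3, e=sp−y=-1.01565; I=1.52485, D=e−e_prev=-2.99115; u=0·(-1.01565)+3/2·1.52485+0·(-2.99115)=2.287275; next y=1/5·4.01565+1·2.287275=3.090405
n=6: y=3.090405, sp=3, e=sp−y=-0.090405; I=1.434445, D=e−e_prev=0.925245; u=0·(-0.090405)+3/2·1.434445+0·0.925245≈2.151668; next y=1/5·3.090405+1·2.151668≈2.769749
n=7: y≈2.769749, sp=3, e=sp−y≈0.230252; I≈1.664697, D=e−e_prev≈0.320657; u=0·0.230252+3/2·1.664697+0·0.320657≈2.497045; next y=1/5·2.769749+1·2.497045≈3.050994
n=8: y≈3.050994, sp=3, e=sp−y≈-0.050994; I≈1.613702, D=e−e_prev≈-0.281246; u=0·(-0.050994)+3/2·1.613702+0·(-0.281246)≈2.420553; next y=1/5·3.050994+1·2.420553≈3.030752
n=9: y≈3.030752, sp=3, e=sp−y≈-0.030752; I≈1.582950, D=e−e_prev≈0.020242; u=0·(-0.030752)+3/2·1.582950+0·0.020242≈2.374425; next y=1/5·3.030752+1·2.374425≈2.980576

0 1 1.500 0.000
1 1 0.750 1.500
2 1 0.675 1.050
3 1 0.848 0.885
4 3 3.811 1.025
5 3 2.287 4.016
6 3 2.152 3.090
7 3 2.497 2.770
8 3 2.421 3.051
9 3 2.374 3.031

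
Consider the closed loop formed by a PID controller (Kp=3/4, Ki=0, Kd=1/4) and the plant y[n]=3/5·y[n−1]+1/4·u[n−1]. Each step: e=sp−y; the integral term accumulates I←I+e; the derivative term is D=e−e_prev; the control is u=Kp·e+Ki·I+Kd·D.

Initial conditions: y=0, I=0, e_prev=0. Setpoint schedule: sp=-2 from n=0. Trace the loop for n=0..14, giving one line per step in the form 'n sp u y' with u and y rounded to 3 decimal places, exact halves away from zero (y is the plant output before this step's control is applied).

(exact arithmetic carried between steps; '≈' marks a value shown rounded to 6 d.p. or computed from one; I and e_prev carry over from the previous line; the table rounds u and y to 3 d.p., halves away from zero)
n=0: y=0, sp=-2, e=sp−y=-2; I=-2, D=e−e_prev=-2; u=3/4·(-2)+0·(-2)+1/4·(-2)=-2; next y=3/5·0+1/4·(-2)=-0.5
n=1: y=-0.5, sp=-2, e=sp−y=-1.5; I=-3.5, D=e−e_prev=0.5; u=3/4·(-1.5)+0·(-3.5)+1/4·0.5=-1; next y=3/5·(-0.5)+1/4·(-1)=-0.55
n=2: y=-0.55, sp=-2, e=sp−y=-1.45; I=-4.95, D=e−e_prev=0.05; u=3/4·(-1.45)+0·(-4.95)+1/4·0.05=-1.075; next y=3/5·(-0.55)+1/4·(-1.075)=-0.59875
n=3: y=-0.59875, sp=-2, e=sp−y=-1.40125; I=-6.35125, D=e−e_prev=0.04875; u=3/4·(-1.40125)+0·(-6.35125)+1/4·0.04875=-1.03875; next y=3/5·(-0.59875)+1/4·(-1.03875)≈-0.618938
n=4: y≈-0.618938, sp=-2, e=sp−y≈-1.381063; I≈-7.732313, D=e−e_prev≈0.020188; u=3/4·(-1.381063)+0·(-7.732313)+1/4·0.020188≈-1.03075; next y=3/5·(-0.618938)+1/4·(-1.03075)≈-0.62905
n=5: y=-0.62905, sp=-2, e=sp−y=-1.37095; I≈-9.103263, D=e−e_prev≈0.010113; u=3/4·(-1.37095)+0·(-9.103263)+1/4·0.010113≈-1.025684; next y=3/5·(-0.62905)+1/4·(-1.025684)≈-0.633851
n=6: y≈-0.633851, sp=-2, e=sp−y≈-1.366149; I≈-10.469411, D=e−e_prev≈0.004801; u=3/4·(-1.366149)+0·(-10.469411)+1/4·0.004801≈-1.023411; next y=3/5·(-0.633851)+1/4·(-1.023411)≈-0.636164
n=7: y≈-0.636164, sp=-2, e=sp−y≈-1.363836; I≈-11.833248, D=e−e_prev≈0.002312; u=3/4·(-1.363836)+0·(-11.833248)+1/4·0.002312≈-1.022299; next y=3/5·(-0.636164)+1/4·(-1.022299)≈-0.637273
n=8: y≈-0.637273, sp=-2, e=sp−y≈-1.362727; I≈-13.195975, D=e−e_prev≈0.001109; u=3/4·(-1.362727)+0·(-13.195975)+1/4·0.001109≈-1.021768; next y=3/5·(-0.637273)+1/4·(-1.021768)≈-0.637806
n=9: y≈-0.637806, sp=-2, e=sp−y≈-1.362194; I≈-14.558169, D=e−e_prev≈0.000533; u=3/4·(-1.362194)+0·(-14.558169)+1/4·0.000533≈-1.021512; next y=3/5·(-0.637806)+1/4·(-1.021512)≈-0.638062
n=10: y≈-0.638062, sp=-2, e=sp−y≈-1.361938; I≈-15.920108, D=e−e_prev≈0.000256; u=3/4·(-1.361938)+0·(-15.920108)+1/4·0.000256≈-1.021390; next y=3/5·(-0.638062)+1/4·(-1.021390)≈-0.638184
n=11: y≈-0.638184, sp=-2, e=sp−y≈-1.361816; I≈-17.281923, D=e−e_prev≈0.000123; u=3/4·(-1.361816)+0·(-17.281923)+1/4·0.000123≈-1.021331; next y=3/5·(-0.638184)+1/4·(-1.021331)≈-0.638243
n=12: y≈-0.638243, sp=-2, e=sp−y≈-1.361757; I≈-18.643680, D=e−e_prev≈0.000059; u=3/4·(-1.361757)+0·(-18.643680)+1/4·0.000059≈-1.021303; next y=3/5·(-0.638243)+1/4·(-1.021303)≈-0.638272
n=13: y≈-0.638272, sp=-2, e=sp−y≈-1.361728; I≈-20.005408, D=e−e_prev≈0.000028; u=3/4·(-1.361728)+0·(-20.005408)+1/4·0.000028≈-1.021289; next y=3/5·(-0.638272)+1/4·(-1.021289)≈-0.638285
n=14: y≈-0.638285, sp=-2, e=sp−y≈-1.361715; I≈-21.367123, D=e−e_prev≈0.000014; u=3/4·(-1.361715)+0·(-21.367123)+1/4·0.000014≈-1.021283; next y=3/5·(-0.638285)+1/4·(-1.021283)≈-0.638292

0 -2 -2.000 0.000
1 -2 -1.000 -0.500
2 -2 -1.075 -0.550
3 -2 -1.039 -0.599
4 -2 -1.031 -0.619
5 -2 -1.026 -0.629
6 -2 -1.023 -0.634
7 -2 -1.022 -0.636
8 -2 -1.022 -0.637
9 -2 -1.022 -0.638
10 -2 -1.021 -0.638
11 -2 -1.021 -0.638
12 -2 -1.021 -0.638
13 -2 -1.021 -0.638
14 -2 -1.021 -0.638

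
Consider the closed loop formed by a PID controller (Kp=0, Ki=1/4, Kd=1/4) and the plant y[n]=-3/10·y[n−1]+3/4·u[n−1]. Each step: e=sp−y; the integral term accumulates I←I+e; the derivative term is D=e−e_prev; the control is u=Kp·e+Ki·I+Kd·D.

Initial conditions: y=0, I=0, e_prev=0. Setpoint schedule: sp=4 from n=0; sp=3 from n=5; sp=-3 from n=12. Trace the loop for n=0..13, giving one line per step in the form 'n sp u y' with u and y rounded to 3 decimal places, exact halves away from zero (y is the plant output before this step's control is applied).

0 4 2.000 0.000
1 4 1.250 1.500
2 4 2.756 0.488
3 4 2.665 1.921
4 4 3.792 1.422
5 3 3.314 2.417
6 3 4.287 1.760
7 3 3.969 2.687
8 3 4.537 2.171
9 3 4.325 2.752
10 3 4.699 2.418
11 3 4.571 2.799
12 -3 1.822 2.589
13 -3 2.871 0.590

(exact arithmetic carried between steps; '≈' marks a value shown rounded to 6 d.p. or computed from one; I and e_prev carry over from the previous line; the table rounds u and y to 3 d.p., halves away from zero)
n=0: y=0, sp=4, e=sp−y=4; I=4, D=e−e_prev=4; u=0·4+1/4·4+1/4·4=2; next y=-3/10·0+3/4·2=1.5
n=1: y=1.5, sp=4, e=sp−y=2.5; I=6.5, D=e−e_prev=-1.5; u=0·2.5+1/4·6.5+1/4·(-1.5)=1.25; next y=-3/10·1.5+3/4·1.25=0.4875
n=2: y=0.4875, sp=4, e=sp−y=3.5125; I=10.0125, D=e−e_prev=1.0125; u=0·3.5125+1/4·10.0125+1/4·1.0125=2.75625; next y=-3/10·0.4875+3/4·2.75625≈1.920938
n=3: y≈1.920938, sp=4, e=sp−y≈2.079063; I≈12.091563, D=e−e_prev≈-1.433438; u=0·2.079063+1/4·12.091563+1/4·(-1.433438)≈2.664531; next y=-3/10·1.920938+3/4·2.664531≈1.422117
n=4: y≈1.422117, sp=4, e=sp−y≈2.577883; I≈14.669445, D=e−e_prev≈0.498820; u=0·2.577883+1/4·14.669445+1/4·0.498820≈3.792066; next y=-3/10·1.422117+3/4·3.792066≈2.417415
n=5: y≈2.417415, sp=3, e=sp−y≈0.582585; I≈15.252031, D=e−e_prev≈-1.995297; u=0·0.582585+1/4·15.252031+1/4·(-1.995297)≈3.314183; next y=-3/10·2.417415+3/4·3.314183≈1.760413
n=6: y≈1.760413, sp=3, e=sp−y≈1.239587; I≈16.491618, D=e−e_prev≈0.657002; u=0·1.239587+1/4·16.491618+1/4·0.657002≈4.287155; next y=-3/10·1.760413+3/4·4.287155≈2.687242
n=7: y≈2.687242, sp=3, e=sp−y≈0.312758; I≈16.804375, D=e−e_prev≈-0.926829; u=0·0.312758+1/4·16.804375+1/4·(-0.926829)≈3.969387; next y=-3/10·2.687242+3/4·3.969387≈2.170867
n=8: y≈2.170867, sp=3, e=sp−y≈0.829133; I≈17.633508, D=e−e_prev≈0.516375; u=0·0.829133+1/4·17.633508+1/4·0.516375≈4.537471; next y=-3/10·2.170867+3/4·4.537471≈2.751843
n=9: y≈2.751843, sp=3, e=sp−y≈0.248157; I≈17.881665, D=e−e_prev≈-0.580976; u=0·0.248157+1/4·17.881665+1/4·(-0.580976)≈4.325172; next y=-3/10·2.751843+3/4·4.325172≈2.418326
n=10: y≈2.418326, sp=3, e=sp−y≈0.581674; I≈18.463339, D=e−e_prev≈0.333516; u=0·0.581674+1/4·18.463339+1/4·0.333516≈4.699214; next y=-3/10·2.418326+3/4·4.699214≈2.798912
n=11: y≈2.798912, sp=3, e=sp−y≈0.201088; I≈18.664426, D=e−e_prev≈-0.380586; u=0·0.201088+1/4·18.664426+1/4·(-0.380586)≈4.570960; next y=-3/10·2.798912+3/4·4.570960≈2.588546
n=12: y≈2.588546, sp=-3, e=sp−y≈-5.588546; I≈13.075880, D=e−e_prev≈-5.789634; u=0·(-5.588546)+1/4·13.075880+1/4·(-5.789634)≈1.821562; next y=-3/10·2.588546+3/4·1.821562≈0.589607
n=13: y≈0.589607, sp=-3, e=sp−y≈-3.589607; I≈9.486273, D=e−e_prev≈1.998939; u=0·(-3.589607)+1/4·9.486273+1/4·1.998939≈2.871303; next y=-3/10·0.589607+3/4·2.871303≈1.976595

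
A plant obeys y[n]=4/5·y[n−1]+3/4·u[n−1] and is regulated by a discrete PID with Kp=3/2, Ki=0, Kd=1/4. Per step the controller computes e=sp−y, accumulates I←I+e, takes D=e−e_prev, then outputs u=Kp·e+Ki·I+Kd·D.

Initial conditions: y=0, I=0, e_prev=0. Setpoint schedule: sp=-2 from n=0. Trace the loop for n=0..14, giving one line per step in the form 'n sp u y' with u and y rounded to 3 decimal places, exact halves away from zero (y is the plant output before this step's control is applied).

0 -2 -3.500 0.000
1 -2 1.594 -2.625
2 -2 -2.073 -0.905
3 -2 0.761 -2.279
4 -2 -1.379 -1.252
5 -2 0.249 -2.036
6 -2 -0.986 -1.441
7 -2 -0.048 -1.893
8 -2 -0.760 -1.550
9 -2 -0.219 -1.810
10 -2 -0.630 -1.613
11 -2 -0.318 -1.763
12 -2 -0.555 -1.649
13 -2 -0.375 -1.735
14 -2 -0.512 -1.670

(exact arithmetic carried between steps; '≈' marks a value shown rounded to 6 d.p. or computed from one; I and e_prev carry over from the previous line; the table rounds u and y to 3 d.p., halves away from zero)
n=0: y=0, sp=-2, e=sp−y=-2; I=-2, D=e−e_prev=-2; u=3/2·(-2)+0·(-2)+1/4·(-2)=-3.5; next y=4/5·0+3/4·(-3.5)=-2.625
n=1: y=-2.625, sp=-2, e=sp−y=0.625; I=-1.375, D=e−e_prev=2.625; u=3/2·0.625+0·(-1.375)+1/4·2.625=1.59375; next y=4/5·(-2.625)+3/4·1.59375≈-0.904688
n=2: y≈-0.904688, sp=-2, e=sp−y≈-1.095313; I≈-2.470313, D=e−e_prev≈-1.720313; u=3/2·(-1.095313)+0·(-2.470313)+1/4·(-1.720313)≈-2.073047; next y=4/5·(-0.904688)+3/4·(-2.073047)≈-2.278535
n=3: y≈-2.278535, sp=-2, e=sp−y≈0.278535; I≈-2.191777, D=e−e_prev≈1.373848; u=3/2·0.278535+0·(-2.191777)+1/4·1.373848≈0.761265; next y=4/5·(-2.278535)+3/4·0.761265≈-1.251880
n=4: y≈-1.251880, sp=-2, e=sp−y≈-0.748120; I≈-2.939898, D=e−e_prev≈-1.026656; u=3/2·(-0.748120)+0·(-2.939898)+1/4·(-1.026656)≈-1.378844; next y=4/5·(-1.251880)+3/4·(-1.378844)≈-2.035637
n=5: y≈-2.035637, sp=-2, e=sp−y≈0.035637; I≈-2.904261, D=e−e_prev≈0.783757; u=3/2·0.035637+0·(-2.904261)+1/4·0.783757≈0.249395; next y=4/5·(-2.035637)+3/4·0.249395≈-1.441463
n=6: y≈-1.441463, sp=-2, e=sp−y≈-0.558537; I≈-3.462797, D=e−e_prev≈-0.594174; u=3/2·(-0.558537)+0·(-3.462797)+1/4·(-0.594174)≈-0.986348; next y=4/5·(-1.441463)+3/4·(-0.986348)≈-1.892932
n=7: y≈-1.892932, sp=-2, e=sp−y≈-0.107068; I≈-3.569865, D=e−e_prev≈0.451468; u=3/2·(-0.107068)+0·(-3.569865)+1/4·0.451468≈-0.047735; next y=4/5·(-1.892932)+3/4·(-0.047735)≈-1.550147
n=8: y≈-1.550147, sp=-2, e=sp−y≈-0.449853; I≈-4.019719, D=e−e_prev≈-0.342785; u=3/2·(-0.449853)+0·(-4.019719)+1/4·(-0.342785)≈-0.760476; next y=4/5·(-1.550147)+3/4·(-0.760476)≈-1.810475
n=9: y≈-1.810475, sp=-2, e=sp−y≈-0.189525; I≈-4.209244, D=e−e_prev≈0.260328; u=3/2·(-0.189525)+0·(-4.209244)+1/4·0.260328≈-0.219206; next y=4/5·(-1.810475)+3/4·(-0.219206)≈-1.612784
n=10: y≈-1.612784, sp=-2, e=sp−y≈-0.387216; I≈-4.596460, D=e−e_prev≈-0.197690; u=3/2·(-0.387216)+0·(-4.596460)+1/4·(-0.197690)≈-0.630246; next y=4/5·(-1.612784)+3/4·(-0.630246)≈-1.762912
n=11: y≈-1.762912, sp=-2, e=sp−y≈-0.237088; I≈-4.833548, D=e−e_prev≈0.150128; u=3/2·(-0.237088)+0·(-4.833548)+1/4·0.150128≈-0.318100; next y=4/5·(-1.762912)+3/4·(-0.318100)≈-1.648905
n=12: y≈-1.648905, sp=-2, e=sp−y≈-0.351095; I≈-5.184643, D=e−e_prev≈-0.114007; u=3/2·(-0.351095)+0·(-5.184643)+1/4·(-0.114007)≈-0.555145; next y=4/5·(-1.648905)+3/4·(-0.555145)≈-1.735482
n=13: y≈-1.735482, sp=-2, e=sp−y≈-0.264518; I≈-5.449161, D=e−e_prev≈0.086578; u=3/2·(-0.264518)+0·(-5.449161)+1/4·0.086578≈-0.375132; next y=4/5·(-1.735482)+3/4·(-0.375132)≈-1.669735
n=14: y≈-1.669735, sp=-2, e=sp−y≈-0.330265; I≈-5.779426, D=e−e_prev≈-0.065747; u=3/2·(-0.330265)+0·(-5.779426)+1/4·(-0.065747)≈-0.511834; next y=4/5·(-1.669735)+3/4·(-0.511834)≈-1.719664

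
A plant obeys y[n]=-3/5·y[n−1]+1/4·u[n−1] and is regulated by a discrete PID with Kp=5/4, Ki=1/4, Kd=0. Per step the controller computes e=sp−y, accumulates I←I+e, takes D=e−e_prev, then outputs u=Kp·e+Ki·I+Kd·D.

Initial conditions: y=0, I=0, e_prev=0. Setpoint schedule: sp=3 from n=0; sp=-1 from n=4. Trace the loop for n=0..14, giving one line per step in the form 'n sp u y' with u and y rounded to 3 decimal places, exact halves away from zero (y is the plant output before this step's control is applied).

0 3 4.500 0.000
1 3 3.563 1.125
2 3 5.395 0.216
3 3 4.586 1.219
4 -1 0.238 0.415
5 -1 0.790 -0.189
6 -1 -0.163 0.311
7 -1 0.317 -0.228
8 -1 -0.541 0.216
9 -1 -0.124 -0.265
10 -1 -0.897 0.128
11 -1 -0.536 -0.301
12 -1 -1.232 0.047
13 -1 -0.920 -0.336
14 -1 -1.547 -0.028

(exact arithmetic carried between steps; '≈' marks a value shown rounded to 6 d.p. or computed from one; I and e_prev carry over from the previous line; the table rounds u and y to 3 d.p., halves away from zero)
n=0: y=0, sp=3, e=sp−y=3; I=3, D=e−e_prev=3; u=5/4·3+1/4·3+0·3=4.5; next y=-3/5·0+1/4·4.5=1.125
n=1: y=1.125, sp=3, e=sp−y=1.875; I=4.875, D=e−e_prev=-1.125; u=5/4·1.875+1/4·4.875+0·(-1.125)=3.5625; next y=-3/5·1.125+1/4·3.5625=0.215625
n=2: y=0.215625, sp=3, e=sp−y=2.784375; I=7.659375, D=e−e_prev=0.909375; u=5/4·2.784375+1/4·7.659375+0·0.909375≈5.395313; next y=-3/5·0.215625+1/4·5.395313≈1.219453
n=3: y≈1.219453, sp=3, e=sp−y≈1.780547; I≈9.439922, D=e−e_prev≈-1.003828; u=5/4·1.780547+1/4·9.439922+0·(-1.003828)≈4.585664; next y=-3/5·1.219453+1/4·4.585664≈0.414744
n=4: y≈0.414744, sp=-1, e=sp−y≈-1.414744; I≈8.025178, D=e−e_prev≈-3.195291; u=5/4·(-1.414744)+1/4·8.025178+0·(-3.195291)≈0.237864; next y=-3/5·0.414744+1/4·0.237864≈-0.189380
n=5: y≈-0.189380, sp=-1, e=sp−y≈-0.810620; I≈7.214558, D=e−e_prev≈0.604125; u=5/4·(-0.810620)+1/4·7.214558+0·0.604125≈0.790365; next y=-3/5·(-0.189380)+1/4·0.790365≈0.311220
n=6: y≈0.311220, sp=-1, e=sp−y≈-1.311220; I≈5.903339, D=e−e_prev≈-0.500600; u=5/4·(-1.311220)+1/4·5.903339+0·(-0.500600)≈-0.163190; next y=-3/5·0.311220+1/4·(-0.163190)≈-0.227529
n=7: y≈-0.227529, sp=-1, e=sp−y≈-0.772471; I≈5.130868, D=e−e_prev≈0.538749; u=5/4·(-0.772471)+1/4·5.130868+0·0.538749≈0.317128; next y=-3/5·(-0.227529)+1/4·0.317128≈0.215800
n=8: y≈0.215800, sp=-1, e=sp−y≈-1.215800; I≈3.915068, D=e−e_prev≈-0.443329; u=5/4·(-1.215800)+1/4·3.915068+0·(-0.443329)≈-0.540982; next y=-3/5·0.215800+1/4·(-0.540982)≈-0.264725
n=9: y≈-0.264725, sp=-1, e=sp−y≈-0.735275; I≈3.179794, D=e−e_prev≈0.480525; u=5/4·(-0.735275)+1/4·3.179794+0·0.480525≈-0.124145; next y=-3/5·(-0.264725)+1/4·(-0.124145)≈0.127799
n=10: y≈0.127799, sp=-1, e=sp−y≈-1.127799; I≈2.051995, D=e−e_prev≈-0.392524; u=5/4·(-1.127799)+1/4·2.051995+0·(-0.392524)≈-0.896750; next y=-3/5·0.127799+1/4·(-0.896750)≈-0.300867
n=11: y≈-0.300867, sp=-1, e=sp−y≈-0.699133; I≈1.352861, D=e−e_prev≈0.428666; u=5/4·(-0.699133)+1/4·1.352861+0·0.428666≈-0.535701; next y=-3/5·(-0.300867)+1/4·(-0.535701)≈0.046595
n=12: y≈0.046595, sp=-1, e=sp−y≈-1.046595; I≈0.306267, D=e−e_prev≈-0.347462; u=5/4·(-1.046595)+1/4·0.306267+0·(-0.347462)≈-1.231677; next y=-3/5·0.046595+1/4·(-1.231677)≈-0.335876
n=13: y≈-0.335876, sp=-1, e=sp−y≈-0.664124; I≈-0.357857, D=e−e_prev≈0.382471; u=5/4·(-0.664124)+1/4·(-0.357857)+0·0.382471≈-0.919619; next y=-3/5·(-0.335876)+1/4·(-0.919619)≈-0.028379
n=14: y≈-0.028379, sp=-1, e=sp−y≈-0.971621; I≈-1.329478, D=e−e_prev≈-0.307497; u=5/4·(-0.971621)+1/4·(-1.329478)+0·(-0.307497)≈-1.546896; next y=-3/5·(-0.028379)+1/4·(-1.546896)≈-0.369696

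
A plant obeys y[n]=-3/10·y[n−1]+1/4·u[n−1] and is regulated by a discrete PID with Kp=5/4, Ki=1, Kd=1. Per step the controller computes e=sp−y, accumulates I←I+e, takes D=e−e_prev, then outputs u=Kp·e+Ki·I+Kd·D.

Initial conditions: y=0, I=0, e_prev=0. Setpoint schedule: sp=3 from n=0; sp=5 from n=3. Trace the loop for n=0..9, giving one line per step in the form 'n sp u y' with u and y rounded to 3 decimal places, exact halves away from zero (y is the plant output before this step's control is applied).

0 3 9.750 0.000
1 3 1.828 2.438
2 3 13.641 -0.274
3 5 8.462 3.493
4 5 19.617 1.068
5 5 9.696 4.584
6 5 25.118 1.049
7 5 9.557 5.965
8 5 30.944 0.600
9 5 7.372 7.556

(exact arithmetic carried between steps; '≈' marks a value shown rounded to 6 d.p. or computed from one; I and e_prev carry over from the previous line; the table rounds u and y to 3 d.p., halves away from zero)
n=0: y=0, sp=3, e=sp−y=3; I=3, D=e−e_prev=3; u=5/4·3+1·3+1·3=9.75; next y=-3/10·0+1/4·9.75=2.4375
n=1: y=2.4375, sp=3, e=sp−y=0.5625; I=3.5625, D=e−e_prev=-2.4375; u=5/4·0.5625+1·3.5625+1·(-2.4375)=1.828125; next y=-3/10·2.4375+1/4·1.828125≈-0.274219
n=2: y≈-0.274219, sp=3, e=sp−y≈3.274219; I≈6.836719, D=e−e_prev≈2.711719; u=5/4·3.274219+1·6.836719+1·2.711719≈13.641211; next y=-3/10·(-0.274219)+1/4·13.641211≈3.492568
n=3: y≈3.492568, sp=5, e=sp−y≈1.507432; I≈8.344150, D=e−e_prev≈-1.766787; u=5/4·1.507432+1·8.344150+1·(-1.766787)≈8.461653; next y=-3/10·3.492568+1/4·8.461653≈1.067643
n=4: y≈1.067643, sp=5, e=sp−y≈3.932357; I≈12.276508, D=e−e_prev≈2.424926; u=5/4·3.932357+1·12.276508+1·2.424926≈19.616880; next y=-3/10·1.067643+1/4·19.616880≈4.583927
n=5: y≈4.583927, sp=5, e=sp−y≈0.416073; I≈12.692581, D=e−e_prev≈-3.516284; u=5/4·0.416073+1·12.692581+1·(-3.516284)≈9.696387; next y=-3/10·4.583927+1/4·9.696387≈1.048919
n=6: y≈1.048919, sp=5, e=sp−y≈3.951081; I≈16.643662, D=e−e_prev≈3.535009; u=5/4·3.951081+1·16.643662+1·3.535009≈25.117522; next y=-3/10·1.048919+1/4·25.117522≈5.964705
n=7: y≈5.964705, sp=5, e=sp−y≈-0.964705; I≈15.678957, D=e−e_prev≈-4.915786; u=5/4·(-0.964705)+1·15.678957+1·(-4.915786)≈9.557289; next y=-3/10·5.964705+1/4·9.557289≈0.599911
n=8: y≈0.599911, sp=5, e=sp−y≈4.400089; I≈20.079046, D=e−e_prev≈5.364794; u=5/4·4.400089+1·20.079046+1·5.364794≈30.943952; next y=-3/10·0.599911+1/4·30.943952≈7.556015
n=9: y≈7.556015, sp=5, e=sp−y≈-2.556015; I≈17.523031, D=e−e_prev≈-6.956104; u=5/4·(-2.556015)+1·17.523031+1·(-6.956104)≈7.371909; next y=-3/10·7.556015+1/4·7.371909≈-0.423827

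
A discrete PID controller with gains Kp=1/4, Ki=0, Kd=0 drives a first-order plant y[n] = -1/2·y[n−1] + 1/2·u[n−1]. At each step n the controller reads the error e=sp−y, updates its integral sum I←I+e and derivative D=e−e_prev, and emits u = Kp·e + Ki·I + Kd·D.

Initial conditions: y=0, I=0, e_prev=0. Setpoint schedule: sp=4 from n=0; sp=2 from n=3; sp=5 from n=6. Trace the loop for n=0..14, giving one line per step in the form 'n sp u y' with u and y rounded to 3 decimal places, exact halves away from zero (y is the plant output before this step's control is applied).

0 4 1.000 0.000
1 4 0.875 0.500
2 4 0.953 0.188
3 2 0.404 0.383
4 2 0.497 0.011
5 2 0.439 0.243
6 5 1.226 0.098
7 5 1.109 0.564
8 5 1.182 0.273
9 5 1.136 0.455
10 5 1.165 0.341
11 5 1.147 0.412
12 5 1.158 0.368
13 5 1.151 0.395
14 5 1.156 0.378

(exact arithmetic carried between steps; '≈' marks a value shown rounded to 6 d.p. or computed from one; I and e_prev carry over from the previous line; the table rounds u and y to 3 d.p., halves away from zero)
n=0: y=0, sp=4, e=sp−y=4; I=4, D=e−e_prev=4; u=1/4·4+0·4+0·4=1; next y=-1/2·0+1/2·1=0.5
n=1: y=0.5, sp=4, e=sp−y=3.5; I=7.5, D=e−e_prev=-0.5; u=1/4·3.5+0·7.5+0·(-0.5)=0.875; next y=-1/2·0.5+1/2·0.875=0.1875
n=2: y=0.1875, sp=4, e=sp−y=3.8125; I=11.3125, D=e−e_prev=0.3125; u=1/4·3.8125+0·11.3125+0·0.3125=0.953125; next y=-1/2·0.1875+1/2·0.953125≈0.382813
n=3: y≈0.382813, sp=2, e=sp−y≈1.617188; I≈12.929688, D=e−e_prev≈-2.195313; u=1/4·1.617188+0·12.929688+0·(-2.195313)≈0.404297; next y=-1/2·0.382813+1/2·0.404297≈0.010742
n=4: y≈0.010742, sp=2, e=sp−y≈1.989258; I≈14.918945, D=e−e_prev≈0.372070; u=1/4·1.989258+0·14.918945+0·0.372070≈0.497314; next y=-1/2·0.010742+1/2·0.497314≈0.243286
n=5: y≈0.243286, sp=2, e=sp−y≈1.756714; I≈16.675659, D=e−e_prev≈-0.232544; u=1/4·1.756714+0·16.675659+0·(-0.232544)≈0.439178; next y=-1/2·0.243286+1/2·0.439178≈0.097946
n=6: y≈0.097946, sp=5, e=sp−y≈4.902054; I≈21.577713, D=e−e_prev≈3.145340; u=1/4·4.902054+0·21.577713+0·3.145340≈1.225513; next y=-1/2·0.097946+1/2·1.225513≈0.563784
n=7: y≈0.563784, sp=5, e=sp−y≈4.436216; I≈26.013929, D=e−e_prev≈-0.465837; u=1/4·4.436216+0·26.013929+0·(-0.465837)≈1.109054; next y=-1/2·0.563784+1/2·1.109054≈0.272635
n=8: y≈0.272635, sp=5, e=sp−y≈4.727365; I≈30.741294, D=e−e_prev≈0.291148; u=1/4·4.727365+0·30.741294+0·0.291148≈1.181841; next y=-1/2·0.272635+1/2·1.181841≈0.454603
n=9: y≈0.454603, sp=5, e=sp−y≈4.545397; I≈35.286691, D=e−e_prev≈-0.181968; u=1/4·4.545397+0·35.286691+0·(-0.181968)≈1.136349; next y=-1/2·0.454603+1/2·1.136349≈0.340873
n=10: y≈0.340873, sp=5, e=sp−y≈4.659127; I≈39.945818, D=e−e_prev≈0.113730; u=1/4·4.659127+0·39.945818+0·0.113730≈1.164782; next y=-1/2·0.340873+1/2·1.164782≈0.411954
n=11: y≈0.411954, sp=5, e=sp−y≈4.588046; I≈44.533864, D=e−e_prev≈-0.071081; u=1/4·4.588046+0·44.533864+0·(-0.071081)≈1.147011; next y=-1/2·0.411954+1/2·1.147011≈0.367529
n=12: y≈0.367529, sp=5, e=sp−y≈4.632471; I≈49.166335, D=e−e_prev≈0.044426; u=1/4·4.632471+0·49.166335+0·0.044426≈1.158118; next y=-1/2·0.367529+1/2·1.158118≈0.395295
n=13: y≈0.395295, sp=5, e=sp−y≈4.604705; I≈53.771041, D=e−e_prev≈-0.027766; u=1/4·4.604705+0·53.771041+0·(-0.027766)≈1.151176; next y=-1/2·0.395295+1/2·1.151176≈0.377941
n=14: y≈0.377941, sp=5, e=sp−y≈4.622059; I≈58.393100, D=e−e_prev≈0.017354; u=1/4·4.622059+0·58.393100+0·0.017354≈1.155515; next y=-1/2·0.377941+1/2·1.155515≈0.388787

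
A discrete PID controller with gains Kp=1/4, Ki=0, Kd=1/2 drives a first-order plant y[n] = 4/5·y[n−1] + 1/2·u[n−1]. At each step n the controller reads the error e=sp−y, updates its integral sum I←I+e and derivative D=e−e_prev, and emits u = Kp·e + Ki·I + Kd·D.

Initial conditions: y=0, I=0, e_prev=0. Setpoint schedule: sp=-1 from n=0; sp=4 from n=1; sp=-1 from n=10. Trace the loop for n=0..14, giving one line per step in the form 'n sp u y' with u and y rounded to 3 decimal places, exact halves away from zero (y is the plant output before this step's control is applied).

0 -1 -0.750 0.000
1 4 3.781 -0.375
2 4 -0.380 1.591
3 4 0.984 1.082
4 4 0.523 1.358
5 4 0.668 1.348
6 4 0.615 1.412
7 4 0.628 1.437
8 4 0.621 1.464
9 4 0.621 1.481
10 -1 -3.131 1.496
11 -1 0.775 -0.369
12 -1 -0.504 0.092
13 -1 -0.070 -0.178
14 -1 -0.206 -0.178

(exact arithmetic carried between steps; '≈' marks a value shown rounded to 6 d.p. or computed from one; I and e_prev carry over from the previous line; the table rounds u and y to 3 d.p., halves away from zero)
n=0: y=0, sp=-1, e=sp−y=-1; I=-1, D=e−e_prev=-1; u=1/4·(-1)+0·(-1)+1/2·(-1)=-0.75; next y=4/5·0+1/2·(-0.75)=-0.375
n=1: y=-0.375, sp=4, e=sp−y=4.375; I=3.375, D=e−e_prev=5.375; u=1/4·4.375+0·3.375+1/2·5.375=3.78125; next y=4/5·(-0.375)+1/2·3.78125=1.590625
n=2: y=1.590625, sp=4, e=sp−y=2.409375; I=5.784375, D=e−e_prev=-1.965625; u=1/4·2.409375+0·5.784375+1/2·(-1.965625)≈-0.380469; next y=4/5·1.590625+1/2·(-0.380469)≈1.082266
n=3: y≈1.082266, sp=4, e=sp−y≈2.917734; I≈8.702109, D=e−e_prev≈0.508359; u=1/4·2.917734+0·8.702109+1/2·0.508359≈0.983613; next y=4/5·1.082266+1/2·0.983613≈1.357619
n=4: y≈1.357619, sp=4, e=sp−y≈2.642381; I≈11.344490, D=e−e_prev≈-0.275354; u=1/4·2.642381+0·11.344490+1/2·(-0.275354)≈0.522918; next y=4/5·1.357619+1/2·0.522918≈1.347555
n=5: y≈1.347555, sp=4, e=sp−y≈2.652445; I≈13.996936, D=e−e_prev≈0.010065; u=1/4·2.652445+0·13.996936+1/2·0.010065≈0.668144; next y=4/5·1.347555+1/2·0.668144≈1.412115
n=6: y≈1.412115, sp=4, e=sp−y≈2.587885; I≈16.584820, D=e−e_prev≈-0.064561; u=1/4·2.587885+0·16.584820+1/2·(-0.064561)≈0.614691; next y=4/5·1.412115+1/2·0.614691≈1.437038
n=7: y≈1.437038, sp=4, e=sp−y≈2.562962; I≈19.147783, D=e−e_prev≈-0.024922; u=1/4·2.562962+0·19.147783+1/2·(-0.024922)≈0.628279; next y=4/5·1.437038+1/2·0.628279≈1.463770
n=8: y≈1.463770, sp=4, e=sp−y≈2.536230; I≈21.684013, D=e−e_prev≈-0.026732; u=1/4·2.536230+0·21.684013+1/2·(-0.026732)≈0.620691; next y=4/5·1.463770+1/2·0.620691≈1.481362
n=9: y≈1.481362, sp=4, e=sp−y≈2.518638; I≈24.202651, D=e−e_prev≈-0.017592; u=1/4·2.518638+0·24.202651+1/2·(-0.017592)≈0.620864; next y=4/5·1.481362+1/2·0.620864≈1.495521
n=10: y≈1.495521, sp=-1, e=sp−y≈-2.495521; I≈21.707130, D=e−e_prev≈-5.014160; u=1/4·(-2.495521)+0·21.707130+1/2·(-5.014160)≈-3.130960; next y=4/5·1.495521+1/2·(-3.130960)≈-0.369063
n=11: y≈-0.369063, sp=-1, e=sp−y≈-0.630937; I≈21.076193, D=e−e_prev≈1.864584; u=1/4·(-0.630937)+0·21.076193+1/2·1.864584≈0.774558; next y=4/5·(-0.369063)+1/2·0.774558≈0.092028
n=12: y≈0.092028, sp=-1, e=sp−y≈-1.092028; I≈19.984164, D=e−e_prev≈-0.461092; u=1/4·(-1.092028)+0·19.984164+1/2·(-0.461092)≈-0.503553; next y=4/5·0.092028+1/2·(-0.503553)≈-0.178154
n=13: y≈-0.178154, sp=-1, e=sp−y≈-0.821846; I≈19.162318, D=e−e_prev≈0.270182; u=1/4·(-0.821846)+0·19.162318+1/2·0.270182≈-0.070371; next y=4/5·(-0.178154)+1/2·(-0.070371)≈-0.177708
n=14: y≈-0.177708, sp=-1, e=sp−y≈-0.822292; I≈18.340026, D=e−e_prev≈-0.000445; u=1/4·(-0.822292)+0·18.340026+1/2·(-0.000445)≈-0.205796; next y=4/5·(-0.177708)+1/2·(-0.205796)≈-0.245064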